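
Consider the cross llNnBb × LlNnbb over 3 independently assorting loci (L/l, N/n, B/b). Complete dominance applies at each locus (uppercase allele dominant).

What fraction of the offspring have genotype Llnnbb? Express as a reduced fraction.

P(Llnnbb) = 1/16

llNnBb gametes: lNB×2, lNb×2, lnB×2, lnb×2
LlNnbb gametes: LNb×2, Lnb×2, lNb×2, lnb×2
llNnBb×LlNnbb grid (8·8=64): LlNNBb=4 LlNNbb=4 LlNnBb=8 LlNnbb=8 LlnnBb=4 Llnnbb=4 llNNBb=4 llNNbb=4 llNnBb=8 llNnbb=8 llnnBb=4 llnnbb=4
Llnnbb hits 4/64; gcd=4; 4÷4/64÷4 = 1/16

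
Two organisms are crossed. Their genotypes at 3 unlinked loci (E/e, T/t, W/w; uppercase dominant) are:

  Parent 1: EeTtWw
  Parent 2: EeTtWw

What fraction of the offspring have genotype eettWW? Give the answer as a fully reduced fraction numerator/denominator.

EeTtWw gametes: ETW×1, ETw×1, EtW×1, Etw×1, eTW×1, eTw×1, etW×1, etw×1
EeTtWw gametes: ETW×1, ETw×1, EtW×1, Etw×1, eTW×1, eTw×1, etW×1, etw×1
EeTtWw×EeTtWw grid (8·8=64): EETTWW=1 EETTWw=2 EETTww=1 EETtWW=2 EETtWw=4 EETtww=2 EEttWW=1 EEttWw=2 EEttww=1 EeTTWW=2 EeTTWw=4 EeTTww=2 EeTtWW=4 EeTtWw=8 EeTtww=4 EettWW=2 EettWw=4 Eettww=2 eeTTWW=1 eeTTWw=2 eeTTww=1 eeTtWW=2 eeTtWw=4 eeTtww=2 eettWW=1 eettWw=2 eettww=1
eettWW hits 1/64; gcd=1; 1÷1/64÷1 = 1/64

P(eettWW) = 1/64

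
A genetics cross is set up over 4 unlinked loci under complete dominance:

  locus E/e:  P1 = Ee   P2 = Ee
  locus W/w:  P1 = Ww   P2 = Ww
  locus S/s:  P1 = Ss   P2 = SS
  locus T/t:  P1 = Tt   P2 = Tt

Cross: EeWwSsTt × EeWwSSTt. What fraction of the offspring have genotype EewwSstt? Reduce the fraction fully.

EeWwSsTt gametes: EWST×1, EWSt×1, EWsT×1, EWst×1, EwST×1, EwSt×1, EwsT×1, Ewst×1, eWST×1, eWSt×1, eWsT×1, eWst×1, ewST×1, ewSt×1, ewsT×1, ewst×1
EeWwSSTt gametes: EWST×2, EWSt×2, EwST×2, EwSt×2, eWST×2, eWSt×2, ewST×2, ewSt×2
EeWwSsTt×EeWwSSTt grid (16·16=256): EEWWSSTT=2 EEWWSSTt=4 EEWWSStt=2 EEWWSsTT=2 EEWWSsTt=4 EEWWSstt=2 EEWwSSTT=4 EEWwSSTt=8 EEWwSStt=4 EEWwSsTT=4 EEWwSsTt=8 EEWwSstt=4 EEwwSSTT=2 EEwwSSTt=4 EEwwSStt=2 EEwwSsTT=2 EEwwSsTt=4 EEwwSstt=2 EeWWSSTT=4 EeWWSSTt=8 EeWWSStt=4 EeWWSsTT=4 EeWWSsTt=8 EeWWSstt=4 EeWwSSTT=8 EeWwSSTt=16 EeWwSStt=8 EeWwSsTT=8 EeWwSsTt=16 EeWwSstt=8 EewwSSTT=4 EewwSSTt=8 EewwSStt=4 EewwSsTT=4 EewwSsTt=8 EewwSstt=4 eeWWSSTT=2 eeWWSSTt=4 eeWWSStt=2 eeWWSsTT=2 eeWWSsTt=4 eeWWSstt=2 eeWwSSTT=4 eeWwSSTt=8 eeWwSStt=4 eeWwSsTT=4 eeWwSsTt=8 eeWwSstt=4 eewwSSTT=2 eewwSSTt=4 eewwSStt=2 eewwSsTT=2 eewwSsTt=4 eewwSstt=2
EewwSstt hits 4/256; gcd=4; 4÷4/256÷4 = 1/64

P(EewwSstt) = 1/64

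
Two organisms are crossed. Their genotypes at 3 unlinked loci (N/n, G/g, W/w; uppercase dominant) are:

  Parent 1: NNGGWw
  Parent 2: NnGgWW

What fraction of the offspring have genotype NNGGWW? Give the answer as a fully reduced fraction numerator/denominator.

P(NNGGWW) = 1/8

NNGGWw gametes: NGW×4, NGw×4
NnGgWW gametes: NGW×2, NgW×2, nGW×2, ngW×2
NNGGWw×NnGgWW grid (8·8=64): NNGGWW=8 NNGGWw=8 NNGgWW=8 NNGgWw=8 NnGGWW=8 NnGGWw=8 NnGgWW=8 NnGgWw=8
NNGGWW hits 8/64; gcd=8; 8÷8/64÷8 = 1/8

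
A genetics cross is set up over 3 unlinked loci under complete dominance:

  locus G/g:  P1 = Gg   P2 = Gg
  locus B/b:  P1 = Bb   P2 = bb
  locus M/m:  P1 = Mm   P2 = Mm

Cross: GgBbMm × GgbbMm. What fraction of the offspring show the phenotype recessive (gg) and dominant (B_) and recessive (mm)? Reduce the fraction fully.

P(gg B_ mm) = 1/32

GgBbMm gametes: GBM×1, GBm×1, GbM×1, Gbm×1, gBM×1, gBm×1, gbM×1, gbm×1
GgbbMm gametes: GbM×2, Gbm×2, gbM×2, gbm×2
GgBbMm×GgbbMm grid (8·8=64): GGBbMM=2 GGBbMm=4 GGBbmm=2 GGbbMM=2 GGbbMm=4 GGbbmm=2 GgBbMM=4 GgBbMm=8 GgBbmm=4 GgbbMM=4 GgbbMm=8 Ggbbmm=4 ggBbMM=2 ggBbMm=4 ggBbmm=2 ggbbMM=2 ggbbMm=4 ggbbmm=2
gg B_ mm hits 2/64; gcd=2; 2÷2/64÷2 = 1/32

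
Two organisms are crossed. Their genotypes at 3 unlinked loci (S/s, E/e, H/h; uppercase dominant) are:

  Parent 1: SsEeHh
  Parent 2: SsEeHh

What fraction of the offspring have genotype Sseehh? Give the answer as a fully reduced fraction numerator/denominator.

P(Sseehh) = 1/32

SsEeHh gametes: SEH×1, SEh×1, SeH×1, Seh×1, sEH×1, sEh×1, seH×1, seh×1
SsEeHh gametes: SEH×1, SEh×1, SeH×1, Seh×1, sEH×1, sEh×1, seH×1, seh×1
SsEeHh×SsEeHh grid (8·8=64): SSEEHH=1 SSEEHh=2 SSEEhh=1 SSEeHH=2 SSEeHh=4 SSEehh=2 SSeeHH=1 SSeeHh=2 SSeehh=1 SsEEHH=2 SsEEHh=4 SsEEhh=2 SsEeHH=4 SsEeHh=8 SsEehh=4 SseeHH=2 SseeHh=4 Sseehh=2 ssEEHH=1 ssEEHh=2 ssEEhh=1 ssEeHH=2 ssEeHh=4 ssEehh=2 sseeHH=1 sseeHh=2 sseehh=1
Sseehh hits 2/64; gcd=2; 2÷2/64÷2 = 1/32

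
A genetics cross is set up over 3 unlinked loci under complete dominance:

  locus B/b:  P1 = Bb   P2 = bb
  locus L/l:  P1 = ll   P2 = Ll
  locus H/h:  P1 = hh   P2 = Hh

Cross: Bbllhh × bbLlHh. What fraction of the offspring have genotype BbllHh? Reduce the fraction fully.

P(BbllHh) = 1/8

Bbllhh gametes: Blh×4, blh×4
bbLlHh gametes: bLH×2, bLh×2, blH×2, blh×2
Bbllhh×bbLlHh grid (8·8=64): BbLlHh=8 BbLlhh=8 BbllHh=8 Bbllhh=8 bbLlHh=8 bbLlhh=8 bbllHh=8 bbllhh=8
BbllHh hits 8/64; gcd=8; 8÷8/64÷8 = 1/8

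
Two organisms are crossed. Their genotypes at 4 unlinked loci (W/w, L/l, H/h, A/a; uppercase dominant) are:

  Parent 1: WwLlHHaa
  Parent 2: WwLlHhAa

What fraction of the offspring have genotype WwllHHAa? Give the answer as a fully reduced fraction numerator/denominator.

WwLlHHaa gametes: WLHa×4, WlHa×4, wLHa×4, wlHa×4
WwLlHhAa gametes: WLHA×1, WLHa×1, WLhA×1, WLha×1, WlHA×1, WlHa×1, WlhA×1, Wlha×1, wLHA×1, wLHa×1, wLhA×1, wLha×1, wlHA×1, wlHa×1, wlhA×1, wlha×1
WwLlHHaa×WwLlHhAa grid (16·16=256): WWLLHHAa=4 WWLLHHaa=4 WWLLHhAa=4 WWLLHhaa=4 WWLlHHAa=8 WWLlHHaa=8 WWLlHhAa=8 WWLlHhaa=8 WWllHHAa=4 WWllHHaa=4 WWllHhAa=4 WWllHhaa=4 WwLLHHAa=8 WwLLHHaa=8 WwLLHhAa=8 WwLLHhaa=8 WwLlHHAa=16 WwLlHHaa=16 WwLlHhAa=16 WwLlHhaa=16 WwllHHAa=8 WwllHHaa=8 WwllHhAa=8 WwllHhaa=8 wwLLHHAa=4 wwLLHHaa=4 wwLLHhAa=4 wwLLHhaa=4 wwLlHHAa=8 wwLlHHaa=8 wwLlHhAa=8 wwLlHhaa=8 wwllHHAa=4 wwllHHaa=4 wwllHhAa=4 wwllHhaa=4
WwllHHAa hits 8/256; gcd=8; 8÷8/256÷8 = 1/32

P(WwllHHAa) = 1/32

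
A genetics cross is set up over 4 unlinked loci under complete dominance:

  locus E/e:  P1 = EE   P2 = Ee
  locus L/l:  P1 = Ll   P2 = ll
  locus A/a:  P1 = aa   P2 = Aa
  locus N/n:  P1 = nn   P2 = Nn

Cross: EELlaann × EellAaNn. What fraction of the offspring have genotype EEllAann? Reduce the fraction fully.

P(EEllAann) = 1/16

EELlaann gametes: ELan×8, Elan×8
EellAaNn gametes: ElAN×2, ElAn×2, ElaN×2, Elan×2, elAN×2, elAn×2, elaN×2, elan×2
EELlaann×EellAaNn grid (16·16=256): EELlAaNn=16 EELlAann=16 EELlaaNn=16 EELlaann=16 EEllAaNn=16 EEllAann=16 EEllaaNn=16 EEllaann=16 EeLlAaNn=16 EeLlAann=16 EeLlaaNn=16 EeLlaann=16 EellAaNn=16 EellAann=16 EellaaNn=16 Eellaann=16
EEllAann hits 16/256; gcd=16; 16÷16/256÷16 = 1/16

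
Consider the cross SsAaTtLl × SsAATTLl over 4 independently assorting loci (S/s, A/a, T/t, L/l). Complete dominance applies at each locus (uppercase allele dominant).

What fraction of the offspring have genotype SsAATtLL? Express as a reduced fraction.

SsAaTtLl gametes: SATL×1, SATl×1, SAtL×1, SAtl×1, SaTL×1, SaTl×1, SatL×1, Satl×1, sATL×1, sATl×1, sAtL×1, sAtl×1, saTL×1, saTl×1, satL×1, satl×1
SsAATTLl gametes: SATL×4, SATl×4, sATL×4, sATl×4
SsAaTtLl×SsAATTLl grid (16·16=256): SSAATTLL=4 SSAATTLl=8 SSAATTll=4 SSAATtLL=4 SSAATtLl=8 SSAATtll=4 SSAaTTLL=4 SSAaTTLl=8 SSAaTTll=4 SSAaTtLL=4 SSAaTtLl=8 SSAaTtll=4 SsAATTLL=8 SsAATTLl=16 SsAATTll=8 SsAATtLL=8 SsAATtLl=16 SsAATtll=8 SsAaTTLL=8 SsAaTTLl=16 SsAaTTll=8 SsAaTtLL=8 SsAaTtLl=16 SsAaTtll=8 ssAATTLL=4 ssAATTLl=8 ssAATTll=4 ssAATtLL=4 ssAATtLl=8 ssAATtll=4 ssAaTTLL=4 ssAaTTLl=8 ssAaTTll=4 ssAaTtLL=4 ssAaTtLl=8 ssAaTtll=4
SsAATtLL hits 8/256; gcd=8; 8÷8/256÷8 = 1/32

P(SsAATtLL) = 1/32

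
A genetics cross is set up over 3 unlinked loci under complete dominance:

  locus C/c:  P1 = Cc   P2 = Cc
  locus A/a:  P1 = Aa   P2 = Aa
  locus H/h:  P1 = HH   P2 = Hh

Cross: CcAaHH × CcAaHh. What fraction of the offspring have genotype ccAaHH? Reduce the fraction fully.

P(ccAaHH) = 1/16

CcAaHH gametes: CAH×2, CaH×2, cAH×2, caH×2
CcAaHh gametes: CAH×1, CAh×1, CaH×1, Cah×1, cAH×1, cAh×1, caH×1, cah×1
CcAaHH×CcAaHh grid (8·8=64): CCAAHH=2 CCAAHh=2 CCAaHH=4 CCAaHh=4 CCaaHH=2 CCaaHh=2 CcAAHH=4 CcAAHh=4 CcAaHH=8 CcAaHh=8 CcaaHH=4 CcaaHh=4 ccAAHH=2 ccAAHh=2 ccAaHH=4 ccAaHh=4 ccaaHH=2 ccaaHh=2
ccAaHH hits 4/64; gcd=4; 4÷4/64÷4 = 1/16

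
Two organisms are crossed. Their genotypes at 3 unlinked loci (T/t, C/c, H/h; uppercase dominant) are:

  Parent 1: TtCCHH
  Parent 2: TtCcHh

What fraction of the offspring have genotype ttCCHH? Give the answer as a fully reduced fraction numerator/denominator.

TtCCHH gametes: TCH×4, tCH×4
TtCcHh gametes: TCH×1, TCh×1, TcH×1, Tch×1, tCH×1, tCh×1, tcH×1, tch×1
TtCCHH×TtCcHh grid (8·8=64): TTCCHH=4 TTCCHh=4 TTCcHH=4 TTCcHh=4 TtCCHH=8 TtCCHh=8 TtCcHH=8 TtCcHh=8 ttCCHH=4 ttCCHh=4 ttCcHH=4 ttCcHh=4
ttCCHH hits 4/64; gcd=4; 4÷4/64÷4 = 1/16

P(ttCCHH) = 1/16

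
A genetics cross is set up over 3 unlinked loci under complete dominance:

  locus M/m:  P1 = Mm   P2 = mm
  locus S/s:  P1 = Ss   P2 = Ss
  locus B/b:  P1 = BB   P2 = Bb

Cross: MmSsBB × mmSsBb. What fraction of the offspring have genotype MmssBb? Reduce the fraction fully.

MmSsBB gametes: MSB×2, MsB×2, mSB×2, msB×2
mmSsBb gametes: mSB×2, mSb×2, msB×2, msb×2
MmSsBB×mmSsBb grid (8·8=64): MmSSBB=4 MmSSBb=4 MmSsBB=8 MmSsBb=8 MmssBB=4 MmssBb=4 mmSSBB=4 mmSSBb=4 mmSsBB=8 mmSsBb=8 mmssBB=4 mmssBb=4
MmssBb hits 4/64; gcd=4; 4÷4/64÷4 = 1/16

P(MmssBb) = 1/16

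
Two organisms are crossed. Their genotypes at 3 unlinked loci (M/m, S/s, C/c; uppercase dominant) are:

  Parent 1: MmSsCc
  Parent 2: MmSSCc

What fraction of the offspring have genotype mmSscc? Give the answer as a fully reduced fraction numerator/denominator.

MmSsCc gametes: MSC×1, MSc×1, MsC×1, Msc×1, mSC×1, mSc×1, msC×1, msc×1
MmSSCc gametes: MSC×2, MSc×2, mSC×2, mSc×2
MmSsCc×MmSSCc grid (8·8=64): MMSSCC=2 MMSSCc=4 MMSScc=2 MMSsCC=2 MMSsCc=4 MMSscc=2 MmSSCC=4 MmSSCc=8 MmSScc=4 MmSsCC=4 MmSsCc=8 MmSscc=4 mmSSCC=2 mmSSCc=4 mmSScc=2 mmSsCC=2 mmSsCc=4 mmSscc=2
mmSscc hits 2/64; gcd=2; 2÷2/64÷2 = 1/32

P(mmSscc) = 1/32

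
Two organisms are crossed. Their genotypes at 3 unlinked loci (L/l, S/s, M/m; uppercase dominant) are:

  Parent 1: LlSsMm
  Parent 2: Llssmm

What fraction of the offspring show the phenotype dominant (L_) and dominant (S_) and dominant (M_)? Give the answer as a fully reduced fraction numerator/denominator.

P(L_ S_ M_) = 3/16

LlSsMm gametes: LSM×1, LSm×1, LsM×1, Lsm×1, lSM×1, lSm×1, lsM×1, lsm×1
Llssmm gametes: Lsm×4, lsm×4
LlSsMm×Llssmm grid (8·8=64): LLSsMm=4 LLSsmm=4 LLssMm=4 LLssmm=4 LlSsMm=8 LlSsmm=8 LlssMm=8 Llssmm=8 llSsMm=4 llSsmm=4 llssMm=4 llssmm=4
L_ S_ M_ hits 12/64; gcd=4; 12÷4/64÷4 = 3/16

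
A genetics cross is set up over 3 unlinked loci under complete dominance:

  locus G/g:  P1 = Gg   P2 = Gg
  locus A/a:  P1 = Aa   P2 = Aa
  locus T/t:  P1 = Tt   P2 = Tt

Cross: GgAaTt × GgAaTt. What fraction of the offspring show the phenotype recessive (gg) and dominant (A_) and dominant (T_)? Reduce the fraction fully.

GgAaTt gametes: GAT×1, GAt×1, GaT×1, Gat×1, gAT×1, gAt×1, gaT×1, gat×1
GgAaTt gametes: GAT×1, GAt×1, GaT×1, Gat×1, gAT×1, gAt×1, gaT×1, gat×1
GgAaTt×GgAaTt grid (8·8=64): GGAATT=1 GGAATt=2 GGAAtt=1 GGAaTT=2 GGAaTt=4 GGAatt=2 GGaaTT=1 GGaaTt=2 GGaatt=1 GgAATT=2 GgAATt=4 GgAAtt=2 GgAaTT=4 GgAaTt=8 GgAatt=4 GgaaTT=2 GgaaTt=4 Ggaatt=2 ggAATT=1 ggAATt=2 ggAAtt=1 ggAaTT=2 ggAaTt=4 ggAatt=2 ggaaTT=1 ggaaTt=2 ggaatt=1
gg A_ T_ hits 9/64; gcd=1; 9÷1/64÷1 = 9/64

P(gg A_ T_) = 9/64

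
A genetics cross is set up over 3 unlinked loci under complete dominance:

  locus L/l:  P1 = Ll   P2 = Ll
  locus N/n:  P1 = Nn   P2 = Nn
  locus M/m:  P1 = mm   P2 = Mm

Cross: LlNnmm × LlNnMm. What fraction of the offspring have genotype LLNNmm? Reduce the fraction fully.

LlNnmm gametes: LNm×2, Lnm×2, lNm×2, lnm×2
LlNnMm gametes: LNM×1, LNm×1, LnM×1, Lnm×1, lNM×1, lNm×1, lnM×1, lnm×1
LlNnmm×LlNnMm grid (8·8=64): LLNNMm=2 LLNNmm=2 LLNnMm=4 LLNnmm=4 LLnnMm=2 LLnnmm=2 LlNNMm=4 LlNNmm=4 LlNnMm=8 LlNnmm=8 LlnnMm=4 Llnnmm=4 llNNMm=2 llNNmm=2 llNnMm=4 llNnmm=4 llnnMm=2 llnnmm=2
LLNNmm hits 2/64; gcd=2; 2÷2/64÷2 = 1/32

P(LLNNmm) = 1/32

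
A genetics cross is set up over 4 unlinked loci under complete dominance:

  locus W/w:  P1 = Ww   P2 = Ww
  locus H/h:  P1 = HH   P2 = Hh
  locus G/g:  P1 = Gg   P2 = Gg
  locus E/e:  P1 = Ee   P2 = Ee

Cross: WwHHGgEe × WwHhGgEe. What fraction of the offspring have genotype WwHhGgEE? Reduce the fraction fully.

WwHHGgEe gametes: WHGE×2, WHGe×2, WHgE×2, WHge×2, wHGE×2, wHGe×2, wHgE×2, wHge×2
WwHhGgEe gametes: WHGE×1, WHGe×1, WHgE×1, WHge×1, WhGE×1, WhGe×1, WhgE×1, Whge×1, wHGE×1, wHGe×1, wHgE×1, wHge×1, whGE×1, whGe×1, whgE×1, whge×1
WwHHGgEe×WwHhGgEe grid (16·16=256): WWHHGGEE=2 WWHHGGEe=4 WWHHGGee=2 WWHHGgEE=4 WWHHGgEe=8 WWHHGgee=4 WWHHggEE=2 WWHHggEe=4 WWHHggee=2 WWHhGGEE=2 WWHhGGEe=4 WWHhGGee=2 WWHhGgEE=4 WWHhGgEe=8 WWHhGgee=4 WWHhggEE=2 WWHhggEe=4 WWHhggee=2 WwHHGGEE=4 WwHHGGEe=8 WwHHGGee=4 WwHHGgEE=8 WwHHGgEe=16 WwHHGgee=8 WwHHggEE=4 WwHHggEe=8 WwHHggee=4 WwHhGGEE=4 WwHhGGEe=8 WwHhGGee=4 WwHhGgEE=8 WwHhGgEe=16 WwHhGgee=8 WwHhggEE=4 WwHhggEe=8 WwHhggee=4 wwHHGGEE=2 wwHHGGEe=4 wwHHGGee=2 wwHHGgEE=4 wwHHGgEe=8 wwHHGgee=4 wwHHggEE=2 wwHHggEe=4 wwHHggee=2 wwHhGGEE=2 wwHhGGEe=4 wwHhGGee=2 wwHhGgEE=4 wwHhGgEe=8 wwHhGgee=4 wwHhggEE=2 wwHhggEe=4 wwHhggee=2
WwHhGgEE hits 8/256; gcd=8; 8÷8/256÷8 = 1/32

P(WwHhGgEE) = 1/32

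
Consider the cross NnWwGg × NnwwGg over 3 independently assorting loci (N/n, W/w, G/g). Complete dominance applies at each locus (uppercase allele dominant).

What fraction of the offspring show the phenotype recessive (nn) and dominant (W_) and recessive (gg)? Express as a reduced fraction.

NnWwGg gametes: NWG×1, NWg×1, NwG×1, Nwg×1, nWG×1, nWg×1, nwG×1, nwg×1
NnwwGg gametes: NwG×2, Nwg×2, nwG×2, nwg×2
NnWwGg×NnwwGg grid (8·8=64): NNWwGG=2 NNWwGg=4 NNWwgg=2 NNwwGG=2 NNwwGg=4 NNwwgg=2 NnWwGG=4 NnWwGg=8 NnWwgg=4 NnwwGG=4 NnwwGg=8 Nnwwgg=4 nnWwGG=2 nnWwGg=4 nnWwgg=2 nnwwGG=2 nnwwGg=4 nnwwgg=2
nn W_ gg hits 2/64; gcd=2; 2÷2/64÷2 = 1/32

P(nn W_ gg) = 1/32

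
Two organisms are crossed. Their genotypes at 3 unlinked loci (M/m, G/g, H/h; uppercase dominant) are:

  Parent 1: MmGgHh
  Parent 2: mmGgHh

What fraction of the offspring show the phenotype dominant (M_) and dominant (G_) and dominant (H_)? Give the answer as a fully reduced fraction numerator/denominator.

P(M_ G_ H_) = 9/32

MmGgHh gametes: MGH×1, MGh×1, MgH×1, Mgh×1, mGH×1, mGh×1, mgH×1, mgh×1
mmGgHh gametes: mGH×2, mGh×2, mgH×2, mgh×2
MmGgHh×mmGgHh grid (8·8=64): MmGGHH=2 MmGGHh=4 MmGGhh=2 MmGgHH=4 MmGgHh=8 MmGghh=4 MmggHH=2 MmggHh=4 Mmgghh=2 mmGGHH=2 mmGGHh=4 mmGGhh=2 mmGgHH=4 mmGgHh=8 mmGghh=4 mmggHH=2 mmggHh=4 mmgghh=2
M_ G_ H_ hits 18/64; gcd=2; 18÷2/64÷2 = 9/32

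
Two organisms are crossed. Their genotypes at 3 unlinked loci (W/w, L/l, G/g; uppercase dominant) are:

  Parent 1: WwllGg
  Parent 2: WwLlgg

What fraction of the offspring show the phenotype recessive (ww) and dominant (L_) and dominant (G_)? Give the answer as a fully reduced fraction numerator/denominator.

P(ww L_ G_) = 1/16

WwllGg gametes: WlG×2, Wlg×2, wlG×2, wlg×2
WwLlgg gametes: WLg×2, Wlg×2, wLg×2, wlg×2
WwllGg×WwLlgg grid (8·8=64): WWLlGg=4 WWLlgg=4 WWllGg=4 WWllgg=4 WwLlGg=8 WwLlgg=8 WwllGg=8 Wwllgg=8 wwLlGg=4 wwLlgg=4 wwllGg=4 wwllgg=4
ww L_ G_ hits 4/64; gcd=4; 4÷4/64÷4 = 1/16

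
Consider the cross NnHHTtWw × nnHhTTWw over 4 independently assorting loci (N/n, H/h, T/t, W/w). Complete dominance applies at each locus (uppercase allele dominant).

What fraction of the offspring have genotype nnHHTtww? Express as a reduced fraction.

P(nnHHTtww) = 1/32

NnHHTtWw gametes: NHTW×2, NHTw×2, NHtW×2, NHtw×2, nHTW×2, nHTw×2, nHtW×2, nHtw×2
nnHhTTWw gametes: nHTW×4, nHTw×4, nhTW×4, nhTw×4
NnHHTtWw×nnHhTTWw grid (16·16=256): NnHHTTWW=8 NnHHTTWw=16 NnHHTTww=8 NnHHTtWW=8 NnHHTtWw=16 NnHHTtww=8 NnHhTTWW=8 NnHhTTWw=16 NnHhTTww=8 NnHhTtWW=8 NnHhTtWw=16 NnHhTtww=8 nnHHTTWW=8 nnHHTTWw=16 nnHHTTww=8 nnHHTtWW=8 nnHHTtWw=16 nnHHTtww=8 nnHhTTWW=8 nnHhTTWw=16 nnHhTTww=8 nnHhTtWW=8 nnHhTtWw=16 nnHhTtww=8
nnHHTtww hits 8/256; gcd=8; 8÷8/256÷8 = 1/32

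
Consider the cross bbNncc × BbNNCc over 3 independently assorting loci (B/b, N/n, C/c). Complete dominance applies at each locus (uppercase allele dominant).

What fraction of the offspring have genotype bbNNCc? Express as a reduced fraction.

bbNncc gametes: bNc×4, bnc×4
BbNNCc gametes: BNC×2, BNc×2, bNC×2, bNc×2
bbNncc×BbNNCc grid (8·8=64): BbNNCc=8 BbNNcc=8 BbNnCc=8 BbNncc=8 bbNNCc=8 bbNNcc=8 bbNnCc=8 bbNncc=8
bbNNCc hits 8/64; gcd=8; 8÷8/64÷8 = 1/8

P(bbNNCc) = 1/8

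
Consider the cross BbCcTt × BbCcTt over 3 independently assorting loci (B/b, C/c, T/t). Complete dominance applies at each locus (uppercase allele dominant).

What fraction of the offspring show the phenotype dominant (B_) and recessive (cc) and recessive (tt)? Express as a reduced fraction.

BbCcTt gametes: BCT×1, BCt×1, BcT×1, Bct×1, bCT×1, bCt×1, bcT×1, bct×1
BbCcTt gametes: BCT×1, BCt×1, BcT×1, Bct×1, bCT×1, bCt×1, bcT×1, bct×1
BbCcTt×BbCcTt grid (8·8=64): BBCCTT=1 BBCCTt=2 BBCCtt=1 BBCcTT=2 BBCcTt=4 BBCctt=2 BBccTT=1 BBccTt=2 BBcctt=1 BbCCTT=2 BbCCTt=4 BbCCtt=2 BbCcTT=4 BbCcTt=8 BbCctt=4 BbccTT=2 BbccTt=4 Bbcctt=2 bbCCTT=1 bbCCTt=2 bbCCtt=1 bbCcTT=2 bbCcTt=4 bbCctt=2 bbccTT=1 bbccTt=2 bbcctt=1
B_ cc tt hits 3/64; gcd=1; 3÷1/64÷1 = 3/64

P(B_ cc tt) = 3/64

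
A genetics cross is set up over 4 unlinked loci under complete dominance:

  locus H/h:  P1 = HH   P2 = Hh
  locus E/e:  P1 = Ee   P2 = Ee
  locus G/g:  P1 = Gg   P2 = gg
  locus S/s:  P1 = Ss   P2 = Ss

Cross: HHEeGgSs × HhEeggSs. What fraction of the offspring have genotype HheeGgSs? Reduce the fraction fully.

HHEeGgSs gametes: HEGS×2, HEGs×2, HEgS×2, HEgs×2, HeGS×2, HeGs×2, HegS×2, Hegs×2
HhEeggSs gametes: HEgS×2, HEgs×2, HegS×2, Hegs×2, hEgS×2, hEgs×2, hegS×2, hegs×2
HHEeGgSs×HhEeggSs grid (16·16=256): HHEEGgSS=4 HHEEGgSs=8 HHEEGgss=4 HHEEggSS=4 HHEEggSs=8 HHEEggss=4 HHEeGgSS=8 HHEeGgSs=16 HHEeGgss=8 HHEeggSS=8 HHEeggSs=16 HHEeggss=8 HHeeGgSS=4 HHeeGgSs=8 HHeeGgss=4 HHeeggSS=4 HHeeggSs=8 HHeeggss=4 HhEEGgSS=4 HhEEGgSs=8 HhEEGgss=4 HhEEggSS=4 HhEEggSs=8 HhEEggss=4 HhEeGgSS=8 HhEeGgSs=16 HhEeGgss=8 HhEeggSS=8 HhEeggSs=16 HhEeggss=8 HheeGgSS=4 HheeGgSs=8 HheeGgss=4 HheeggSS=4 HheeggSs=8 Hheeggss=4
HheeGgSs hits 8/256; gcd=8; 8÷8/256÷8 = 1/32

P(HheeGgSs) = 1/32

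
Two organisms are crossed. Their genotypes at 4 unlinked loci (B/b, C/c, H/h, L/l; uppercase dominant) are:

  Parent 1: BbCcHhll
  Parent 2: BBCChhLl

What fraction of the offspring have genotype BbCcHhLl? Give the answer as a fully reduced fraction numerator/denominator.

P(BbCcHhLl) = 1/16

BbCcHhll gametes: BCHl×2, BChl×2, BcHl×2, Bchl×2, bCHl×2, bChl×2, bcHl×2, bchl×2
BBCChhLl gametes: BChL×8, BChl×8
BbCcHhll×BBCChhLl grid (16·16=256): BBCCHhLl=16 BBCCHhll=16 BBCChhLl=16 BBCChhll=16 BBCcHhLl=16 BBCcHhll=16 BBCchhLl=16 BBCchhll=16 BbCCHhLl=16 BbCCHhll=16 BbCChhLl=16 BbCChhll=16 BbCcHhLl=16 BbCcHhll=16 BbCchhLl=16 BbCchhll=16
BbCcHhLl hits 16/256; gcd=16; 16÷16/256÷16 = 1/16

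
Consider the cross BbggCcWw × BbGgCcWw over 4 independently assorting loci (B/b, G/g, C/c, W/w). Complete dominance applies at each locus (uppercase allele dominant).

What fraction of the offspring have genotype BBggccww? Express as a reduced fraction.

P(BBggccww) = 1/128

BbggCcWw gametes: BgCW×2, BgCw×2, BgcW×2, Bgcw×2, bgCW×2, bgCw×2, bgcW×2, bgcw×2
BbGgCcWw gametes: BGCW×1, BGCw×1, BGcW×1, BGcw×1, BgCW×1, BgCw×1, BgcW×1, Bgcw×1, bGCW×1, bGCw×1, bGcW×1, bGcw×1, bgCW×1, bgCw×1, bgcW×1, bgcw×1
BbggCcWw×BbGgCcWw grid (16·16=256): BBGgCCWW=2 BBGgCCWw=4 BBGgCCww=2 BBGgCcWW=4 BBGgCcWw=8 BBGgCcww=4 BBGgccWW=2 BBGgccWw=4 BBGgccww=2 BBggCCWW=2 BBggCCWw=4 BBggCCww=2 BBggCcWW=4 BBggCcWw=8 BBggCcww=4 BBggccWW=2 BBggccWw=4 BBggccww=2 BbGgCCWW=4 BbGgCCWw=8 BbGgCCww=4 BbGgCcWW=8 BbGgCcWw=16 BbGgCcww=8 BbGgccWW=4 BbGgccWw=8 BbGgccww=4 BbggCCWW=4 BbggCCWw=8 BbggCCww=4 BbggCcWW=8 BbggCcWw=16 BbggCcww=8 BbggccWW=4 BbggccWw=8 Bbggccww=4 bbGgCCWW=2 bbGgCCWw=4 bbGgCCww=2 bbGgCcWW=4 bbGgCcWw=8 bbGgCcww=4 bbGgccWW=2 bbGgccWw=4 bbGgccww=2 bbggCCWW=2 bbggCCWw=4 bbggCCww=2 bbggCcWW=4 bbggCcWw=8 bbggCcww=4 bbggccWW=2 bbggccWw=4 bbggccww=2
BBggccww hits 2/256; gcd=2; 2÷2/256÷2 = 1/128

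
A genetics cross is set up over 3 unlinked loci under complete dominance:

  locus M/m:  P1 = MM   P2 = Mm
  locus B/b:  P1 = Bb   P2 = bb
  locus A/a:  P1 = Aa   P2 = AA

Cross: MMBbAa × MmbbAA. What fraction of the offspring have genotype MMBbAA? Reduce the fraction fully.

MMBbAa gametes: MBA×2, MBa×2, MbA×2, Mba×2
MmbbAA gametes: MbA×4, mbA×4
MMBbAa×MmbbAA grid (8·8=64): MMBbAA=8 MMBbAa=8 MMbbAA=8 MMbbAa=8 MmBbAA=8 MmBbAa=8 MmbbAA=8 MmbbAa=8
MMBbAA hits 8/64; gcd=8; 8÷8/64÷8 = 1/8

P(MMBbAA) = 1/8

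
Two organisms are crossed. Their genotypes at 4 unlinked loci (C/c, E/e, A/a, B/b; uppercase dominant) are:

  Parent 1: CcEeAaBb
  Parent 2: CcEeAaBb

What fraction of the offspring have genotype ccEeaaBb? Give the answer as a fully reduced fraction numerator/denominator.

CcEeAaBb gametes: CEAB×1, CEAb×1, CEaB×1, CEab×1, CeAB×1, CeAb×1, CeaB×1, Ceab×1, cEAB×1, cEAb×1, cEaB×1, cEab×1, ceAB×1, ceAb×1, ceaB×1, ceab×1
CcEeAaBb gametes: CEAB×1, CEAb×1, CEaB×1, CEab×1, CeAB×1, CeAb×1, CeaB×1, Ceab×1, cEAB×1, cEAb×1, cEaB×1, cEab×1, ceAB×1, ceAb×1, ceaB×1, ceab×1
CcEeAaBb×CcEeAaBb grid (16·16=256): CCEEAABB=1 CCEEAABb=2 CCEEAAbb=1 CCEEAaBB=2 CCEEAaBb=4 CCEEAabb=2 CCEEaaBB=1 CCEEaaBb=2 CCEEaabb=1 CCEeAABB=2 CCEeAABb=4 CCEeAAbb=2 CCEeAaBB=4 CCEeAaBb=8 CCEeAabb=4 CCEeaaBB=2 CCEeaaBb=4 CCEeaabb=2 CCeeAABB=1 CCeeAABb=2 CCeeAAbb=1 CCeeAaBB=2 CCeeAaBb=4 CCeeAabb=2 CCeeaaBB=1 CCeeaaBb=2 CCeeaabb=1 CcEEAABB=2 CcEEAABb=4 CcEEAAbb=2 CcEEAaBB=4 CcEEAaBb=8 CcEEAabb=4 CcEEaaBB=2 CcEEaaBb=4 CcEEaabb=2 CcEeAABB=4 CcEeAABb=8 CcEeAAbb=4 CcEeAaBB=8 CcEeAaBb=16 CcEeAabb=8 CcEeaaBB=4 CcEeaaBb=8 CcEeaabb=4 CceeAABB=2 CceeAABb=4 CceeAAbb=2 CceeAaBB=4 CceeAaBb=8 CceeAabb=4 CceeaaBB=2 CceeaaBb=4 Cceeaabb=2 ccEEAABB=1 ccEEAABb=2 ccEEAAbb=1 ccEEAaBB=2 ccEEAaBb=4 ccEEAabb=2 ccEEaaBB=1 ccEEaaBb=2 ccEEaabb=1 ccEeAABB=2 ccEeAABb=4 ccEeAAbb=2 ccEeAaBB=4 ccEeAaBb=8 ccEeAabb=4 ccEeaaBB=2 ccEeaaBb=4 ccEeaabb=2 cceeAABB=1 cceeAABb=2 cceeAAbb=1 cceeAaBB=2 cceeAaBb=4 cceeAabb=2 cceeaaBB=1 cceeaaBb=2 cceeaabb=1
ccEeaaBb hits 4/256; gcd=4; 4÷4/256÷4 = 1/64

P(ccEeaaBb) = 1/64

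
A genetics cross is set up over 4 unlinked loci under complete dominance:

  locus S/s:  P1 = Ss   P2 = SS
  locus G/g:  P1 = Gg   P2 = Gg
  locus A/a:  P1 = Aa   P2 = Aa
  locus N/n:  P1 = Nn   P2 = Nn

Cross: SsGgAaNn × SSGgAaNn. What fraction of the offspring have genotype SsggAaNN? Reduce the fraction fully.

P(SsggAaNN) = 1/64

SsGgAaNn gametes: SGAN×1, SGAn×1, SGaN×1, SGan×1, SgAN×1, SgAn×1, SgaN×1, Sgan×1, sGAN×1, sGAn×1, sGaN×1, sGan×1, sgAN×1, sgAn×1, sgaN×1, sgan×1
SSGgAaNn gametes: SGAN×2, SGAn×2, SGaN×2, SGan×2, SgAN×2, SgAn×2, SgaN×2, Sgan×2
SsGgAaNn×SSGgAaNn grid (16·16=256): SSGGAANN=2 SSGGAANn=4 SSGGAAnn=2 SSGGAaNN=4 SSGGAaNn=8 SSGGAann=4 SSGGaaNN=2 SSGGaaNn=4 SSGGaann=2 SSGgAANN=4 SSGgAANn=8 SSGgAAnn=4 SSGgAaNN=8 SSGgAaNn=16 SSGgAann=8 SSGgaaNN=4 SSGgaaNn=8 SSGgaann=4 SSggAANN=2 SSggAANn=4 SSggAAnn=2 SSggAaNN=4 SSggAaNn=8 SSggAann=4 SSggaaNN=2 SSggaaNn=4 SSggaann=2 SsGGAANN=2 SsGGAANn=4 SsGGAAnn=2 SsGGAaNN=4 SsGGAaNn=8 SsGGAann=4 SsGGaaNN=2 SsGGaaNn=4 SsGGaann=2 SsGgAANN=4 SsGgAANn=8 SsGgAAnn=4 SsGgAaNN=8 SsGgAaNn=16 SsGgAann=8 SsGgaaNN=4 SsGgaaNn=8 SsGgaann=4 SsggAANN=2 SsggAANn=4 SsggAAnn=2 SsggAaNN=4 SsggAaNn=8 SsggAann=4 SsggaaNN=2 SsggaaNn=4 Ssggaann=2
SsggAaNN hits 4/256; gcd=4; 4÷4/256÷4 = 1/64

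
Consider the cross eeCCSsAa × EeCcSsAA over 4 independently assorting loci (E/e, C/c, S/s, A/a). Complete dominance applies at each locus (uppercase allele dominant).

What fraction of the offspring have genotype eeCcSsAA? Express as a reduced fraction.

eeCCSsAa gametes: eCSA×4, eCSa×4, eCsA×4, eCsa×4
EeCcSsAA gametes: ECSA×2, ECsA×2, EcSA×2, EcsA×2, eCSA×2, eCsA×2, ecSA×2, ecsA×2
eeCCSsAa×EeCcSsAA grid (16·16=256): EeCCSSAA=8 EeCCSSAa=8 EeCCSsAA=16 EeCCSsAa=16 EeCCssAA=8 EeCCssAa=8 EeCcSSAA=8 EeCcSSAa=8 EeCcSsAA=16 EeCcSsAa=16 EeCcssAA=8 EeCcssAa=8 eeCCSSAA=8 eeCCSSAa=8 eeCCSsAA=16 eeCCSsAa=16 eeCCssAA=8 eeCCssAa=8 eeCcSSAA=8 eeCcSSAa=8 eeCcSsAA=16 eeCcSsAa=16 eeCcssAA=8 eeCcssAa=8
eeCcSsAA hits 16/256; gcd=16; 16÷16/256÷16 = 1/16

P(eeCcSsAA) = 1/16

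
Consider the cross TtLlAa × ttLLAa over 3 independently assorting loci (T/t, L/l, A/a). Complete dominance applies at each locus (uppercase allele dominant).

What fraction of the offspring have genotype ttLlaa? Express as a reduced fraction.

TtLlAa gametes: TLA×1, TLa×1, TlA×1, Tla×1, tLA×1, tLa×1, tlA×1, tla×1
ttLLAa gametes: tLA×4, tLa×4
TtLlAa×ttLLAa grid (8·8=64): TtLLAA=4 TtLLAa=8 TtLLaa=4 TtLlAA=4 TtLlAa=8 TtLlaa=4 ttLLAA=4 ttLLAa=8 ttLLaa=4 ttLlAA=4 ttLlAa=8 ttLlaa=4
ttLlaa hits 4/64; gcd=4; 4÷4/64÷4 = 1/16

P(ttLlaa) = 1/16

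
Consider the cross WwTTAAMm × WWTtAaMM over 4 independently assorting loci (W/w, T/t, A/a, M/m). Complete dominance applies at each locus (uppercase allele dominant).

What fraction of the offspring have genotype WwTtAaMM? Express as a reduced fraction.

WwTTAAMm gametes: WTAM×4, WTAm×4, wTAM×4, wTAm×4
WWTtAaMM gametes: WTAM×4, WTaM×4, WtAM×4, WtaM×4
WwTTAAMm×WWTtAaMM grid (16·16=256): WWTTAAMM=16 WWTTAAMm=16 WWTTAaMM=16 WWTTAaMm=16 WWTtAAMM=16 WWTtAAMm=16 WWTtAaMM=16 WWTtAaMm=16 WwTTAAMM=16 WwTTAAMm=16 WwTTAaMM=16 WwTTAaMm=16 WwTtAAMM=16 WwTtAAMm=16 WwTtAaMM=16 WwTtAaMm=16
WwTtAaMM hits 16/256; gcd=16; 16÷16/256÷16 = 1/16

P(WwTtAaMM) = 1/16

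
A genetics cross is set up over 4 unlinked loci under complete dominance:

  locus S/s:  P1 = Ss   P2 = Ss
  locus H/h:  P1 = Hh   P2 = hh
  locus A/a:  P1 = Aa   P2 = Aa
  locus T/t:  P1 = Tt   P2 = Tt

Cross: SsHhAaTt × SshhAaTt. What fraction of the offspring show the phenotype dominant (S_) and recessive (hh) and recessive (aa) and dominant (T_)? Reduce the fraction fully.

P(S_ hh aa T_) = 9/128

SsHhAaTt gametes: SHAT×1, SHAt×1, SHaT×1, SHat×1, ShAT×1, ShAt×1, ShaT×1, Shat×1, sHAT×1, sHAt×1, sHaT×1, sHat×1, shAT×1, shAt×1, shaT×1, shat×1
SshhAaTt gametes: ShAT×2, ShAt×2, ShaT×2, Shat×2, shAT×2, shAt×2, shaT×2, shat×2
SsHhAaTt×SshhAaTt grid (16·16=256): SSHhAATT=2 SSHhAATt=4 SSHhAAtt=2 SSHhAaTT=4 SSHhAaTt=8 SSHhAatt=4 SSHhaaTT=2 SSHhaaTt=4 SSHhaatt=2 SShhAATT=2 SShhAATt=4 SShhAAtt=2 SShhAaTT=4 SShhAaTt=8 SShhAatt=4 SShhaaTT=2 SShhaaTt=4 SShhaatt=2 SsHhAATT=4 SsHhAATt=8 SsHhAAtt=4 SsHhAaTT=8 SsHhAaTt=16 SsHhAatt=8 SsHhaaTT=4 SsHhaaTt=8 SsHhaatt=4 SshhAATT=4 SshhAATt=8 SshhAAtt=4 SshhAaTT=8 SshhAaTt=16 SshhAatt=8 SshhaaTT=4 SshhaaTt=8 Sshhaatt=4 ssHhAATT=2 ssHhAATt=4 ssHhAAtt=2 ssHhAaTT=4 ssHhAaTt=8 ssHhAatt=4 ssHhaaTT=2 ssHhaaTt=4 ssHhaatt=2 sshhAATT=2 sshhAATt=4 sshhAAtt=2 sshhAaTT=4 sshhAaTt=8 sshhAatt=4 sshhaaTT=2 sshhaaTt=4 sshhaatt=2
S_ hh aa T_ hits 18/256; gcd=2; 18÷2/256÷2 = 9/128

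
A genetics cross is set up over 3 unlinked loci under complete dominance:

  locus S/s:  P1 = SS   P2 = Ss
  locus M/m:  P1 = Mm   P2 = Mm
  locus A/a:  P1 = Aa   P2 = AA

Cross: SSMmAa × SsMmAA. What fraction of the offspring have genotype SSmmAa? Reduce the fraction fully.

P(SSmmAa) = 1/16

SSMmAa gametes: SMA×2, SMa×2, SmA×2, Sma×2
SsMmAA gametes: SMA×2, SmA×2, sMA×2, smA×2
SSMmAa×SsMmAA grid (8·8=64): SSMMAA=4 SSMMAa=4 SSMmAA=8 SSMmAa=8 SSmmAA=4 SSmmAa=4 SsMMAA=4 SsMMAa=4 SsMmAA=8 SsMmAa=8 SsmmAA=4 SsmmAa=4
SSmmAa hits 4/64; gcd=4; 4÷4/64÷4 = 1/16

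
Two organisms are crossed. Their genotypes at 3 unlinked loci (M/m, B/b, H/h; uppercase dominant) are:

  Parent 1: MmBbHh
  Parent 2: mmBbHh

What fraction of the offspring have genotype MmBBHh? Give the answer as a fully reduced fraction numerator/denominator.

MmBbHh gametes: MBH×1, MBh×1, MbH×1, Mbh×1, mBH×1, mBh×1, mbH×1, mbh×1
mmBbHh gametes: mBH×2, mBh×2, mbH×2, mbh×2
MmBbHh×mmBbHh grid (8·8=64): MmBBHH=2 MmBBHh=4 MmBBhh=2 MmBbHH=4 MmBbHh=8 MmBbhh=4 MmbbHH=2 MmbbHh=4 Mmbbhh=2 mmBBHH=2 mmBBHh=4 mmBBhh=2 mmBbHH=4 mmBbHh=8 mmBbhh=4 mmbbHH=2 mmbbHh=4 mmbbhh=2
MmBBHh hits 4/64; gcd=4; 4÷4/64÷4 = 1/16

P(MmBBHh) = 1/16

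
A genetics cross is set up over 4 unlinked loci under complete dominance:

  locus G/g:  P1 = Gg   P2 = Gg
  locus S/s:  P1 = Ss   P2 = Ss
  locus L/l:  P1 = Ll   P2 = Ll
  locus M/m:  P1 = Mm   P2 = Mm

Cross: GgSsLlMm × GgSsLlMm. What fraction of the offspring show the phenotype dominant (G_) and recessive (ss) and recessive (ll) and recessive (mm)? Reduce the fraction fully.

P(G_ ss ll mm) = 3/256

GgSsLlMm gametes: GSLM×1, GSLm×1, GSlM×1, GSlm×1, GsLM×1, GsLm×1, GslM×1, Gslm×1, gSLM×1, gSLm×1, gSlM×1, gSlm×1, gsLM×1, gsLm×1, gslM×1, gslm×1
GgSsLlMm gametes: GSLM×1, GSLm×1, GSlM×1, GSlm×1, GsLM×1, GsLm×1, GslM×1, Gslm×1, gSLM×1, gSLm×1, gSlM×1, gSlm×1, gsLM×1, gsLm×1, gslM×1, gslm×1
GgSsLlMm×GgSsLlMm grid (16·16=256): GGSSLLMM=1 GGSSLLMm=2 GGSSLLmm=1 GGSSLlMM=2 GGSSLlMm=4 GGSSLlmm=2 GGSSllMM=1 GGSSllMm=2 GGSSllmm=1 GGSsLLMM=2 GGSsLLMm=4 GGSsLLmm=2 GGSsLlMM=4 GGSsLlMm=8 GGSsLlmm=4 GGSsllMM=2 GGSsllMm=4 GGSsllmm=2 GGssLLMM=1 GGssLLMm=2 GGssLLmm=1 GGssLlMM=2 GGssLlMm=4 GGssLlmm=2 GGssllMM=1 GGssllMm=2 GGssllmm=1 GgSSLLMM=2 GgSSLLMm=4 GgSSLLmm=2 GgSSLlMM=4 GgSSLlMm=8 GgSSLlmm=4 GgSSllMM=2 GgSSllMm=4 GgSSllmm=2 GgSsLLMM=4 GgSsLLMm=8 GgSsLLmm=4 GgSsLlMM=8 GgSsLlMm=16 GgSsLlmm=8 GgSsllMM=4 GgSsllMm=8 GgSsllmm=4 GgssLLMM=2 GgssLLMm=4 GgssLLmm=2 GgssLlMM=4 GgssLlMm=8 GgssLlmm=4 GgssllMM=2 GgssllMm=4 Ggssllmm=2 ggSSLLMM=1 ggSSLLMm=2 ggSSLLmm=1 ggSSLlMM=2 ggSSLlMm=4 ggSSLlmm=2 ggSSllMM=1 ggSSllMm=2 ggSSllmm=1 ggSsLLMM=2 ggSsLLMm=4 ggSsLLmm=2 ggSsLlMM=4 ggSsLlMm=8 ggSsLlmm=4 ggSsllMM=2 ggSsllMm=4 ggSsllmm=2 ggssLLMM=1 ggssLLMm=2 ggssLLmm=1 ggssLlMM=2 ggssLlMm=4 ggssLlmm=2 ggssllMM=1 ggssllMm=2 ggssllmm=1
G_ ss ll mm hits 3/256; gcd=1; 3÷1/256÷1 = 3/256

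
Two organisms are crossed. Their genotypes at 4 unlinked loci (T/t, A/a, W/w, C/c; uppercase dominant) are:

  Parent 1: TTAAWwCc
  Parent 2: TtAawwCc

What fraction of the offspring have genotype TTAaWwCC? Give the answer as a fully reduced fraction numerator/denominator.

TTAAWwCc gametes: TAWC×4, TAWc×4, TAwC×4, TAwc×4
TtAawwCc gametes: TAwC×2, TAwc×2, TawC×2, Tawc×2, tAwC×2, tAwc×2, tawC×2, tawc×2
TTAAWwCc×TtAawwCc grid (16·16=256): TTAAWwCC=8 TTAAWwCc=16 TTAAWwcc=8 TTAAwwCC=8 TTAAwwCc=16 TTAAwwcc=8 TTAaWwCC=8 TTAaWwCc=16 TTAaWwcc=8 TTAawwCC=8 TTAawwCc=16 TTAawwcc=8 TtAAWwCC=8 TtAAWwCc=16 TtAAWwcc=8 TtAAwwCC=8 TtAAwwCc=16 TtAAwwcc=8 TtAaWwCC=8 TtAaWwCc=16 TtAaWwcc=8 TtAawwCC=8 TtAawwCc=16 TtAawwcc=8
TTAaWwCC hits 8/256; gcd=8; 8÷8/256÷8 = 1/32

P(TTAaWwCC) = 1/32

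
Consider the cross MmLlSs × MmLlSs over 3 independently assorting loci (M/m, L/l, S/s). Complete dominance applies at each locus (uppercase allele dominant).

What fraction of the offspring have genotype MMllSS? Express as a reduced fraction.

P(MMllSS) = 1/64

MmLlSs gametes: MLS×1, MLs×1, MlS×1, Mls×1, mLS×1, mLs×1, mlS×1, mls×1
MmLlSs gametes: MLS×1, MLs×1, MlS×1, Mls×1, mLS×1, mLs×1, mlS×1, mls×1
MmLlSs×MmLlSs grid (8·8=64): MMLLSS=1 MMLLSs=2 MMLLss=1 MMLlSS=2 MMLlSs=4 MMLlss=2 MMllSS=1 MMllSs=2 MMllss=1 MmLLSS=2 MmLLSs=4 MmLLss=2 MmLlSS=4 MmLlSs=8 MmLlss=4 MmllSS=2 MmllSs=4 Mmllss=2 mmLLSS=1 mmLLSs=2 mmLLss=1 mmLlSS=2 mmLlSs=4 mmLlss=2 mmllSS=1 mmllSs=2 mmllss=1
MMllSS hits 1/64; gcd=1; 1÷1/64÷1 = 1/64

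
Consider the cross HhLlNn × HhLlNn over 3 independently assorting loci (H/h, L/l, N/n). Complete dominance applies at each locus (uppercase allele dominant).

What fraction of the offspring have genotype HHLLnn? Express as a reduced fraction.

HhLlNn gametes: HLN×1, HLn×1, HlN×1, Hln×1, hLN×1, hLn×1, hlN×1, hln×1
HhLlNn gametes: HLN×1, HLn×1, HlN×1, Hln×1, hLN×1, hLn×1, hlN×1, hln×1
HhLlNn×HhLlNn grid (8·8=64): HHLLNN=1 HHLLNn=2 HHLLnn=1 HHLlNN=2 HHLlNn=4 HHLlnn=2 HHllNN=1 HHllNn=2 HHllnn=1 HhLLNN=2 HhLLNn=4 HhLLnn=2 HhLlNN=4 HhLlNn=8 HhLlnn=4 HhllNN=2 HhllNn=4 Hhllnn=2 hhLLNN=1 hhLLNn=2 hhLLnn=1 hhLlNN=2 hhLlNn=4 hhLlnn=2 hhllNN=1 hhllNn=2 hhllnn=1
HHLLnn hits 1/64; gcd=1; 1÷1/64÷1 = 1/64

P(HHLLnn) = 1/64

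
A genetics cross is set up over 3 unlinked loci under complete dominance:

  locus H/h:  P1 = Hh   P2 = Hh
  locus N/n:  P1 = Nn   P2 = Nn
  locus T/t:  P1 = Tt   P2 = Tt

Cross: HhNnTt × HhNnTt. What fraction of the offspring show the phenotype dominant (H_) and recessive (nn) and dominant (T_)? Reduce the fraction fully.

P(H_ nn T_) = 9/64

HhNnTt gametes: HNT×1, HNt×1, HnT×1, Hnt×1, hNT×1, hNt×1, hnT×1, hnt×1
HhNnTt gametes: HNT×1, HNt×1, HnT×1, Hnt×1, hNT×1, hNt×1, hnT×1, hnt×1
HhNnTt×HhNnTt grid (8·8=64): HHNNTT=1 HHNNTt=2 HHNNtt=1 HHNnTT=2 HHNnTt=4 HHNntt=2 HHnnTT=1 HHnnTt=2 HHnntt=1 HhNNTT=2 HhNNTt=4 HhNNtt=2 HhNnTT=4 HhNnTt=8 HhNntt=4 HhnnTT=2 HhnnTt=4 Hhnntt=2 hhNNTT=1 hhNNTt=2 hhNNtt=1 hhNnTT=2 hhNnTt=4 hhNntt=2 hhnnTT=1 hhnnTt=2 hhnntt=1
H_ nn T_ hits 9/64; gcd=1; 9÷1/64÷1 = 9/64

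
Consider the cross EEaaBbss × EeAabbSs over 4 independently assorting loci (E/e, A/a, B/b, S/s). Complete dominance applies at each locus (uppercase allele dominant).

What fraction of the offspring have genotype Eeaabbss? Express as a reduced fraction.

P(Eeaabbss) = 1/16

EEaaBbss gametes: EaBs×8, Eabs×8
EeAabbSs gametes: EAbS×2, EAbs×2, EabS×2, Eabs×2, eAbS×2, eAbs×2, eabS×2, eabs×2
EEaaBbss×EeAabbSs grid (16·16=256): EEAaBbSs=16 EEAaBbss=16 EEAabbSs=16 EEAabbss=16 EEaaBbSs=16 EEaaBbss=16 EEaabbSs=16 EEaabbss=16 EeAaBbSs=16 EeAaBbss=16 EeAabbSs=16 EeAabbss=16 EeaaBbSs=16 EeaaBbss=16 EeaabbSs=16 Eeaabbss=16
Eeaabbss hits 16/256; gcd=16; 16÷16/256÷16 = 1/16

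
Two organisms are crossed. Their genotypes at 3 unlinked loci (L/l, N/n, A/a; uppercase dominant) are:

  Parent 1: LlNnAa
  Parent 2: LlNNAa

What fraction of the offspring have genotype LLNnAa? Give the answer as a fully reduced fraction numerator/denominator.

P(LLNnAa) = 1/16

LlNnAa gametes: LNA×1, LNa×1, LnA×1, Lna×1, lNA×1, lNa×1, lnA×1, lna×1
LlNNAa gametes: LNA×2, LNa×2, lNA×2, lNa×2
LlNnAa×LlNNAa grid (8·8=64): LLNNAA=2 LLNNAa=4 LLNNaa=2 LLNnAA=2 LLNnAa=4 LLNnaa=2 LlNNAA=4 LlNNAa=8 LlNNaa=4 LlNnAA=4 LlNnAa=8 LlNnaa=4 llNNAA=2 llNNAa=4 llNNaa=2 llNnAA=2 llNnAa=4 llNnaa=2
LLNnAa hits 4/64; gcd=4; 4÷4/64÷4 = 1/16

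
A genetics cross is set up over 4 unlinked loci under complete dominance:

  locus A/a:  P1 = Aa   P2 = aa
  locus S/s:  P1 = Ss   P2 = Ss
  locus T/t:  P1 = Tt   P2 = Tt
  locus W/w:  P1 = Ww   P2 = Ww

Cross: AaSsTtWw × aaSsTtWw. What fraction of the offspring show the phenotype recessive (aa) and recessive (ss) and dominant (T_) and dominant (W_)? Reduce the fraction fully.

P(aa ss T_ W_) = 9/128

AaSsTtWw gametes: ASTW×1, ASTw×1, AStW×1, AStw×1, AsTW×1, AsTw×1, AstW×1, Astw×1, aSTW×1, aSTw×1, aStW×1, aStw×1, asTW×1, asTw×1, astW×1, astw×1
aaSsTtWw gametes: aSTW×2, aSTw×2, aStW×2, aStw×2, asTW×2, asTw×2, astW×2, astw×2
AaSsTtWw×aaSsTtWw grid (16·16=256): AaSSTTWW=2 AaSSTTWw=4 AaSSTTww=2 AaSSTtWW=4 AaSSTtWw=8 AaSSTtww=4 AaSSttWW=2 AaSSttWw=4 AaSSttww=2 AaSsTTWW=4 AaSsTTWw=8 AaSsTTww=4 AaSsTtWW=8 AaSsTtWw=16 AaSsTtww=8 AaSsttWW=4 AaSsttWw=8 AaSsttww=4 AassTTWW=2 AassTTWw=4 AassTTww=2 AassTtWW=4 AassTtWw=8 AassTtww=4 AassttWW=2 AassttWw=4 Aassttww=2 aaSSTTWW=2 aaSSTTWw=4 aaSSTTww=2 aaSSTtWW=4 aaSSTtWw=8 aaSSTtww=4 aaSSttWW=2 aaSSttWw=4 aaSSttww=2 aaSsTTWW=4 aaSsTTWw=8 aaSsTTww=4 aaSsTtWW=8 aaSsTtWw=16 aaSsTtww=8 aaSsttWW=4 aaSsttWw=8 aaSsttww=4 aassTTWW=2 aassTTWw=4 aassTTww=2 aassTtWW=4 aassTtWw=8 aassTtww=4 aassttWW=2 aassttWw=4 aassttww=2
aa ss T_ W_ hits 18/256; gcd=2; 18÷2/256÷2 = 9/128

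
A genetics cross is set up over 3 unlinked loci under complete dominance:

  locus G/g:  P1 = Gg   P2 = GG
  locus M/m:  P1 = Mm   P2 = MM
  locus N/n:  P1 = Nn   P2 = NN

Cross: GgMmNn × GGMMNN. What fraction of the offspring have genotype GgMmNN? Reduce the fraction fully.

P(GgMmNN) = 1/8

GgMmNn gametes: GMN×1, GMn×1, GmN×1, Gmn×1, gMN×1, gMn×1, gmN×1, gmn×1
GGMMNN gametes: GMN×8
GgMmNn×GGMMNN grid (8·8=64): GGMMNN=8 GGMMNn=8 GGMmNN=8 GGMmNn=8 GgMMNN=8 GgMMNn=8 GgMmNN=8 GgMmNn=8
GgMmNN hits 8/64; gcd=8; 8÷8/64÷8 = 1/8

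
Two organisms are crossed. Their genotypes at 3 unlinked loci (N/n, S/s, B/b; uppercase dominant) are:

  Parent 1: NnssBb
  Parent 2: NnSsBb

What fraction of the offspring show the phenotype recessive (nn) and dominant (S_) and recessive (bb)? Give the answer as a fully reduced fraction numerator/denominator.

NnssBb gametes: NsB×2, Nsb×2, nsB×2, nsb×2
NnSsBb gametes: NSB×1, NSb×1, NsB×1, Nsb×1, nSB×1, nSb×1, nsB×1, nsb×1
NnssBb×NnSsBb grid (8·8=64): NNSsBB=2 NNSsBb=4 NNSsbb=2 NNssBB=2 NNssBb=4 NNssbb=2 NnSsBB=4 NnSsBb=8 NnSsbb=4 NnssBB=4 NnssBb=8 Nnssbb=4 nnSsBB=2 nnSsBb=4 nnSsbb=2 nnssBB=2 nnssBb=4 nnssbb=2
nn S_ bb hits 2/64; gcd=2; 2÷2/64÷2 = 1/32

P(nn S_ bb) = 1/32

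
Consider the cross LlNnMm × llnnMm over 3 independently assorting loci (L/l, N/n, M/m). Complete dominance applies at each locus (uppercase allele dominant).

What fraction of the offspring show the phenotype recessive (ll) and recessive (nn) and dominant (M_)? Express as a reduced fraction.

LlNnMm gametes: LNM×1, LNm×1, LnM×1, Lnm×1, lNM×1, lNm×1, lnM×1, lnm×1
llnnMm gametes: lnM×4, lnm×4
LlNnMm×llnnMm grid (8·8=64): LlNnMM=4 LlNnMm=8 LlNnmm=4 LlnnMM=4 LlnnMm=8 Llnnmm=4 llNnMM=4 llNnMm=8 llNnmm=4 llnnMM=4 llnnMm=8 llnnmm=4
ll nn M_ hits 12/64; gcd=4; 12÷4/64÷4 = 3/16

P(ll nn M_) = 3/16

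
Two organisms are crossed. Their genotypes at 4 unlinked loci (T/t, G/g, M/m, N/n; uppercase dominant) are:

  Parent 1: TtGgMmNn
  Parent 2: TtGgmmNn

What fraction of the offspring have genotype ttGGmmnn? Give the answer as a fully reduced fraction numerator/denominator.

TtGgMmNn gametes: TGMN×1, TGMn×1, TGmN×1, TGmn×1, TgMN×1, TgMn×1, TgmN×1, Tgmn×1, tGMN×1, tGMn×1, tGmN×1, tGmn×1, tgMN×1, tgMn×1, tgmN×1, tgmn×1
TtGgmmNn gametes: TGmN×2, TGmn×2, TgmN×2, Tgmn×2, tGmN×2, tGmn×2, tgmN×2, tgmn×2
TtGgMmNn×TtGgmmNn grid (16·16=256): TTGGMmNN=2 TTGGMmNn=4 TTGGMmnn=2 TTGGmmNN=2 TTGGmmNn=4 TTGGmmnn=2 TTGgMmNN=4 TTGgMmNn=8 TTGgMmnn=4 TTGgmmNN=4 TTGgmmNn=8 TTGgmmnn=4 TTggMmNN=2 TTggMmNn=4 TTggMmnn=2 TTggmmNN=2 TTggmmNn=4 TTggmmnn=2 TtGGMmNN=4 TtGGMmNn=8 TtGGMmnn=4 TtGGmmNN=4 TtGGmmNn=8 TtGGmmnn=4 TtGgMmNN=8 TtGgMmNn=16 TtGgMmnn=8 TtGgmmNN=8 TtGgmmNn=16 TtGgmmnn=8 TtggMmNN=4 TtggMmNn=8 TtggMmnn=4 TtggmmNN=4 TtggmmNn=8 Ttggmmnn=4 ttGGMmNN=2 ttGGMmNn=4 ttGGMmnn=2 ttGGmmNN=2 ttGGmmNn=4 ttGGmmnn=2 ttGgMmNN=4 ttGgMmNn=8 ttGgMmnn=4 ttGgmmNN=4 ttGgmmNn=8 ttGgmmnn=4 ttggMmNN=2 ttggMmNn=4 ttggMmnn=2 ttggmmNN=2 ttggmmNn=4 ttggmmnn=2
ttGGmmnn hits 2/256; gcd=2; 2÷2/256÷2 = 1/128

P(ttGGmmnn) = 1/128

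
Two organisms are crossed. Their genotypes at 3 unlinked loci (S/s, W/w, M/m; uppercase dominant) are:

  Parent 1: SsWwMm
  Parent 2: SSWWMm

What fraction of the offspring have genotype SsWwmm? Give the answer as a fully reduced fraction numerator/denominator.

P(SsWwmm) = 1/16

SsWwMm gametes: SWM×1, SWm×1, SwM×1, Swm×1, sWM×1, sWm×1, swM×1, swm×1
SSWWMm gametes: SWM×4, SWm×4
SsWwMm×SSWWMm grid (8·8=64): SSWWMM=4 SSWWMm=8 SSWWmm=4 SSWwMM=4 SSWwMm=8 SSWwmm=4 SsWWMM=4 SsWWMm=8 SsWWmm=4 SsWwMM=4 SsWwMm=8 SsWwmm=4
SsWwmm hits 4/64; gcd=4; 4÷4/64÷4 = 1/16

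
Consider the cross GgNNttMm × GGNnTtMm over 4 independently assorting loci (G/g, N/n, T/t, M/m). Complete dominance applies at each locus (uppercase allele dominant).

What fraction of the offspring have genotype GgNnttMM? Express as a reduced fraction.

GgNNttMm gametes: GNtM×4, GNtm×4, gNtM×4, gNtm×4
GGNnTtMm gametes: GNTM×2, GNTm×2, GNtM×2, GNtm×2, GnTM×2, GnTm×2, GntM×2, Gntm×2
GgNNttMm×GGNnTtMm grid (16·16=256): GGNNTtMM=8 GGNNTtMm=16 GGNNTtmm=8 GGNNttMM=8 GGNNttMm=16 GGNNttmm=8 GGNnTtMM=8 GGNnTtMm=16 GGNnTtmm=8 GGNnttMM=8 GGNnttMm=16 GGNnttmm=8 GgNNTtMM=8 GgNNTtMm=16 GgNNTtmm=8 GgNNttMM=8 GgNNttMm=16 GgNNttmm=8 GgNnTtMM=8 GgNnTtMm=16 GgNnTtmm=8 GgNnttMM=8 GgNnttMm=16 GgNnttmm=8
GgNnttMM hits 8/256; gcd=8; 8÷8/256÷8 = 1/32

P(GgNnttMM) = 1/32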